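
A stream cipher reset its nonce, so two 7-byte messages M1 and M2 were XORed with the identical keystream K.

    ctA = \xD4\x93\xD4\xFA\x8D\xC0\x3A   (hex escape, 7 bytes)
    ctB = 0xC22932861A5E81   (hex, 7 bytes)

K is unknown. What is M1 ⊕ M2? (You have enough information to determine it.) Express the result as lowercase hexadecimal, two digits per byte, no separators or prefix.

ctA ⊕ ctB = (M1 ⊕ K) ⊕ (M2 ⊕ K) = M1 ⊕ M2 — the shared key cancels under XOR.
d4 ^ c2 = 16
93 ^ 29 = ba
d4 ^ 32 = e6
fa ^ 86 = 7c
8d ^ 1a = 97
c0 ^ 5e = 9e
3a ^ 81 = bb

16bae67c979ebb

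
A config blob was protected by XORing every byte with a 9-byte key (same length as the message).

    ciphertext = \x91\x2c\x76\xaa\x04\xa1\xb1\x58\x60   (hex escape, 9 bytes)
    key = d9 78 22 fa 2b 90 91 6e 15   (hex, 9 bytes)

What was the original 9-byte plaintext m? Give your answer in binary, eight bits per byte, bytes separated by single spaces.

01001000 01010100 01010100 01010000 00101111 00110001 00100000 00110110 01110101

XOR is its own inverse, so applying the key byte-wise gives the result directly.
10010001 xor 11011001 = 01001000
00101100 xor 01111000 = 01010100
01110110 xor 00100010 = 01010100
10101010 xor 11111010 = 01010000
00000100 xor 00101011 = 00101111
10100001 xor 10010000 = 00110001
10110001 xor 10010001 = 00100000
01011000 xor 01101110 = 00110110
01100000 xor 00010101 = 01110101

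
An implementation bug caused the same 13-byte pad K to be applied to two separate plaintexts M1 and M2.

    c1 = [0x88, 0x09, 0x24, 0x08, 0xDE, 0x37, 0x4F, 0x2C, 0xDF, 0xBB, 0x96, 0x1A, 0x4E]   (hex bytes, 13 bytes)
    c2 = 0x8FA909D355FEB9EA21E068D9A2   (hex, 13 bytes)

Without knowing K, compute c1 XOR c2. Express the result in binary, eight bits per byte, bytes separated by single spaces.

c1 ⊕ c2 = (M1 ⊕ K) ⊕ (M2 ⊕ K) = M1 ⊕ M2 — the shared key cancels under XOR.
10001000 XOR 10001111 = 00000111
00001001 XOR 10101001 = 10100000
00100100 XOR 00001001 = 00101101
00001000 XOR 11010011 = 11011011
11011110 XOR 01010101 = 10001011
00110111 XOR 11111110 = 11001001
01001111 XOR 10111001 = 11110110
00101100 XOR 11101010 = 11000110
11011111 XOR 00100001 = 11111110
10111011 XOR 11100000 = 01011011
10010110 XOR 01101000 = 11111110
00011010 XOR 11011001 = 11000011
01001110 XOR 10100010 = 11101100

00000111 10100000 00101101 11011011 10001011 11001001 11110110 11000110 11111110 01011011 11111110 11000011 11101100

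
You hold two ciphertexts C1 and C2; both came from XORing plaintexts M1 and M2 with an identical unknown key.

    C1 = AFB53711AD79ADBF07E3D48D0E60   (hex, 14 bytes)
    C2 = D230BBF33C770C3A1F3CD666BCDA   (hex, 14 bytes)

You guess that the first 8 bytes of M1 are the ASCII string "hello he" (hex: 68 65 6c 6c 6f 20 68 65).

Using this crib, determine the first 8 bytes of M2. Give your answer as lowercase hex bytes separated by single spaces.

First, C1 ⊕ C2 = (M1 ⊕ K) ⊕ (M2 ⊕ K) = M1 ⊕ M2, so the key drops out. Then M2 = (M1 ⊕ M2) ⊕ M1 over the first 8 bytes.
byte 0: (af xor d2) xor 68 = 7d xor 68 = 15
byte 1: (b5 xor 30) xor 65 = 85 xor 65 = e0
byte 2: (37 xor bb) xor 6c = 8c xor 6c = e0
byte 3: (11 xor f3) xor 6c = e2 xor 6c = 8e
byte 4: (ad xor 3c) xor 6f = 91 xor 6f = fe
byte 5: (79 xor 77) xor 20 = 0e xor 20 = 2e
byte 6: (ad xor 0c) xor 68 = a1 xor 68 = c9
byte 7: (bf xor 3a) xor 65 = 85 xor 65 = e0

15 e0 e0 8e fe 2e c9 e0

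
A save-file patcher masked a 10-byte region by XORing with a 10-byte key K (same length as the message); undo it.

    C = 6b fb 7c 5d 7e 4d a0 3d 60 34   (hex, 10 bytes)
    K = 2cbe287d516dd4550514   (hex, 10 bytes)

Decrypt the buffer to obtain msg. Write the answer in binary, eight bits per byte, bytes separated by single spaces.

01000111 01000101 01010100 00100000 00101111 00100000 01110100 01101000 01100101 00100000

6b ⊕ 2c = 47
fb ⊕ be = 45
7c ⊕ 28 = 54
5d ⊕ 7d = 20
7e ⊕ 51 = 2f
4d ⊕ 6d = 20
a0 ⊕ d4 = 74
3d ⊕ 55 = 68
60 ⊕ 05 = 65
34 ⊕ 14 = 20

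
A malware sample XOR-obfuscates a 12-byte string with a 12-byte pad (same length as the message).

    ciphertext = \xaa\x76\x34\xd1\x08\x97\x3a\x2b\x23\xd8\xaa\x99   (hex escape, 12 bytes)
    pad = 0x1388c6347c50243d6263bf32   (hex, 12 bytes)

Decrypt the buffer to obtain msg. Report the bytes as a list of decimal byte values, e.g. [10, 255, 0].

aa xor 13 = b9
76 xor 88 = fe
34 xor c6 = f2
d1 xor 34 = e5
08 xor 7c = 74
97 xor 50 = c7
3a xor 24 = 1e
2b xor 3d = 16
23 xor 62 = 41
d8 xor 63 = bb
aa xor bf = 15
99 xor 32 = ab

[185, 254, 242, 229, 116, 199, 30, 22, 65, 187, 21, 171]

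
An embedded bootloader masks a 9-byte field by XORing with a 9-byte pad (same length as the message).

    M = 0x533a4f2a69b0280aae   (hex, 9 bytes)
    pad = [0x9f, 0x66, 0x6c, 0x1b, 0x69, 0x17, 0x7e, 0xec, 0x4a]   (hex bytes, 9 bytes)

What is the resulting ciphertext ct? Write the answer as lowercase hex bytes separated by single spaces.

cc 5c 23 31 00 a7 56 e6 e4

53 xor 9f = cc
3a xor 66 = 5c
4f xor 6c = 23
2a xor 1b = 31
69 xor 69 = 00
b0 xor 17 = a7
28 xor 7e = 56
0a xor ec = e6
ae xor 4a = e4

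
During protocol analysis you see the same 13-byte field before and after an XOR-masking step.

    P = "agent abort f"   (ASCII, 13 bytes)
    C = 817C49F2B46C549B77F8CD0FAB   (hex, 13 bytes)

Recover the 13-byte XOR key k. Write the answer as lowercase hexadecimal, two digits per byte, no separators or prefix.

Since C = P ⊕ k, XORing both sides with P gives k = P ⊕ C.
61 ⊕ 81 = e0
67 ⊕ 7c = 1b
65 ⊕ 49 = 2c
6e ⊕ f2 = 9c
74 ⊕ b4 = c0
20 ⊕ 6c = 4c
61 ⊕ 54 = 35
62 ⊕ 9b = f9
6f ⊕ 77 = 18
72 ⊕ f8 = 8a
74 ⊕ cd = b9
20 ⊕ 0f = 2f
66 ⊕ ab = cd

e01b2c9cc04c35f9188ab92fcd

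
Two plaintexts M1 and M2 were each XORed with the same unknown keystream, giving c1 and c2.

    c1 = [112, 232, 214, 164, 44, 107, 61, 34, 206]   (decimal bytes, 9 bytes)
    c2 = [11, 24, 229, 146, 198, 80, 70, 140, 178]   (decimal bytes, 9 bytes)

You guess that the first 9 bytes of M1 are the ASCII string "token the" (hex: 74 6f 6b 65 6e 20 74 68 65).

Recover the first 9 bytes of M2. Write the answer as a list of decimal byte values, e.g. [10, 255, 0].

First, c1 ⊕ c2 = (M1 ⊕ K) ⊕ (M2 ⊕ K) = M1 ⊕ M2, so the key drops out. Then M2 = (M1 ⊕ M2) ⊕ M1 over the first 9 bytes.
byte 0: (70 xor 0b) xor 74 = 7b xor 74 = 0f
byte 1: (e8 xor 18) xor 6f = f0 xor 6f = 9f
byte 2: (d6 xor e5) xor 6b = 33 xor 6b = 58
byte 3: (a4 xor 92) xor 65 = 36 xor 65 = 53
byte 4: (2c xor c6) xor 6e = ea xor 6e = 84
byte 5: (6b xor 50) xor 20 = 3b xor 20 = 1b
byte 6: (3d xor 46) xor 74 = 7b xor 74 = 0f
byte 7: (22 xor 8c) xor 68 = ae xor 68 = c6
byte 8: (ce xor b2) xor 65 = 7c xor 65 = 19

[15, 159, 88, 83, 132, 27, 15, 198, 25]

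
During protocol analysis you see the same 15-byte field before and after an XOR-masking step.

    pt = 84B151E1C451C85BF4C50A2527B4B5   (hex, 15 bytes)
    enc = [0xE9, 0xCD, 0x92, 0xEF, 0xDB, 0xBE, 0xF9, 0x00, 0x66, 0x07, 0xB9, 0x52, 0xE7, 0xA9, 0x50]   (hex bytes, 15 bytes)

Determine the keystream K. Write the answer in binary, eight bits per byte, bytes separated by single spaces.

01101101 01111100 11000011 00001110 00011111 11101111 00110001 01011011 10010010 11000010 10110011 01110111 11000000 00011101 11100101

Since enc = pt ⊕ K, XORing both sides with pt gives K = pt ⊕ enc.
84 ^ e9 = 6d
b1 ^ cd = 7c
51 ^ 92 = c3
e1 ^ ef = 0e
c4 ^ db = 1f
51 ^ be = ef
c8 ^ f9 = 31
5b ^ 00 = 5b
f4 ^ 66 = 92
c5 ^ 07 = c2
0a ^ b9 = b3
25 ^ 52 = 77
27 ^ e7 = c0
b4 ^ a9 = 1d
b5 ^ 50 = e5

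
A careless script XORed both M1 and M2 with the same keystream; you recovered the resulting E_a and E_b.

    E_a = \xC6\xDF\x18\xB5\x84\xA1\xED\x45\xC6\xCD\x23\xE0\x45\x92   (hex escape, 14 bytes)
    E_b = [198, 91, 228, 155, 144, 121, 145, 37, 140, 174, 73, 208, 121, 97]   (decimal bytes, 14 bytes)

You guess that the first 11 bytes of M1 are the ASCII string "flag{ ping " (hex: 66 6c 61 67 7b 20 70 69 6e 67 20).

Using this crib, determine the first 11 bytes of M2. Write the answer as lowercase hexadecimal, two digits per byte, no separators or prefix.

First, E_a ⊕ E_b = (M1 ⊕ K) ⊕ (M2 ⊕ K) = M1 ⊕ M2, so the key drops out. Then M2 = (M1 ⊕ M2) ⊕ M1 over the first 11 bytes.
byte 0: (c6 ⊕ c6) ⊕ 66 = 00 ⊕ 66 = 66
byte 1: (df ⊕ 5b) ⊕ 6c = 84 ⊕ 6c = e8
byte 2: (18 ⊕ e4) ⊕ 61 = fc ⊕ 61 = 9d
byte 3: (b5 ⊕ 9b) ⊕ 67 = 2e ⊕ 67 = 49
byte 4: (84 ⊕ 90) ⊕ 7b = 14 ⊕ 7b = 6f
byte 5: (a1 ⊕ 79) ⊕ 20 = d8 ⊕ 20 = f8
byte 6: (ed ⊕ 91) ⊕ 70 = 7c ⊕ 70 = 0c
byte 7: (45 ⊕ 25) ⊕ 69 = 60 ⊕ 69 = 09
byte 8: (c6 ⊕ 8c) ⊕ 6e = 4a ⊕ 6e = 24
byte 9: (cd ⊕ ae) ⊕ 67 = 63 ⊕ 67 = 04
byte 10: (23 ⊕ 49) ⊕ 20 = 6a ⊕ 20 = 4a

66e89d496ff80c0924044a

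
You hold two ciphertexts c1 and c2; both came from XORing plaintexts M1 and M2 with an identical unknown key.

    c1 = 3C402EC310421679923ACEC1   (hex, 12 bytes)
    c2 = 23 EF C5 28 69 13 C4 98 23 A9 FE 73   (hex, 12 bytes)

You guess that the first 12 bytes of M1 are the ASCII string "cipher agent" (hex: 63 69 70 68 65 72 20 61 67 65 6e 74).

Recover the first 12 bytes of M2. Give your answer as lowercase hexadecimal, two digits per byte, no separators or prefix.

First, c1 ⊕ c2 = (M1 ⊕ K) ⊕ (M2 ⊕ K) = M1 ⊕ M2, so the key drops out. Then M2 = (M1 ⊕ M2) ⊕ M1 over the first 12 bytes.
byte 0: (3c xor 23) xor 63 = 1f xor 63 = 7c
byte 1: (40 xor ef) xor 69 = af xor 69 = c6
byte 2: (2e xor c5) xor 70 = eb xor 70 = 9b
byte 3: (c3 xor 28) xor 68 = eb xor 68 = 83
byte 4: (10 xor 69) xor 65 = 79 xor 65 = 1c
byte 5: (42 xor 13) xor 72 = 51 xor 72 = 23
byte 6: (16 xor c4) xor 20 = d2 xor 20 = f2
byte 7: (79 xor 98) xor 61 = e1 xor 61 = 80
byte 8: (92 xor 23) xor 67 = b1 xor 67 = d6
byte 9: (3a xor a9) xor 65 = 93 xor 65 = f6
byte 10: (ce xor fe) xor 6e = 30 xor 6e = 5e
byte 11: (c1 xor 73) xor 74 = b2 xor 74 = c6

7cc69b831c23f280d6f65ec6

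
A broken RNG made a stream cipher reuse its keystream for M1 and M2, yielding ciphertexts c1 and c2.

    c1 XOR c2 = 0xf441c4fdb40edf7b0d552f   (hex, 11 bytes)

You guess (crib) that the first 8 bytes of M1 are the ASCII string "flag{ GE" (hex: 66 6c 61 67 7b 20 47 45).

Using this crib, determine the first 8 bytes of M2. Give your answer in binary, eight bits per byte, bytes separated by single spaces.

10010010 00101101 10100101 10011010 11001111 00101110 10011000 00111110

Since c1 ⊕ c2 = M1 ⊕ M2, XORing with the guessed M1 bytes yields the corresponding M2 bytes: M2 = (c1 ⊕ c2) ⊕ M1.
byte 0: f4 xor 66 = 92
byte 1: 41 xor 6c = 2d
byte 2: c4 xor 61 = a5
byte 3: fd xor 67 = 9a
byte 4: b4 xor 7b = cf
byte 5: 0e xor 20 = 2e
byte 6: df xor 47 = 98
byte 7: 7b xor 45 = 3e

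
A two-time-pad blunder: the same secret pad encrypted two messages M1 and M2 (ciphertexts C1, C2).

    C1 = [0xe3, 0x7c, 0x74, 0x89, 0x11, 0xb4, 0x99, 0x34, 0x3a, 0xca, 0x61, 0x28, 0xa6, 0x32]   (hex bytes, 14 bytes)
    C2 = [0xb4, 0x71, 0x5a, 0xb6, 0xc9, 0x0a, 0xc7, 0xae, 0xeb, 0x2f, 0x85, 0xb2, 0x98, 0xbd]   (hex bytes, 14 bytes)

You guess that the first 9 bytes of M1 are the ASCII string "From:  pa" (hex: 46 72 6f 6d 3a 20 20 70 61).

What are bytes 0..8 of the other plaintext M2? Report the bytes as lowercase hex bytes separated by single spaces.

First, C1 ⊕ C2 = (M1 ⊕ K) ⊕ (M2 ⊕ K) = M1 ⊕ M2, so the key drops out. Then M2 = (M1 ⊕ M2) ⊕ M1 over the first 9 bytes.
byte 0: (e3 XOR b4) XOR 46 = 57 XOR 46 = 11
byte 1: (7c XOR 71) XOR 72 = 0d XOR 72 = 7f
byte 2: (74 XOR 5a) XOR 6f = 2e XOR 6f = 41
byte 3: (89 XOR b6) XOR 6d = 3f XOR 6d = 52
byte 4: (11 XOR c9) XOR 3a = d8 XOR 3a = e2
byte 5: (b4 XOR 0a) XOR 20 = be XOR 20 = 9e
byte 6: (99 XOR c7) XOR 20 = 5e XOR 20 = 7e
byte 7: (34 XOR ae) XOR 70 = 9a XOR 70 = ea
byte 8: (3a XOR eb) XOR 61 = d1 XOR 61 = b0

11 7f 41 52 e2 9e 7e ea b0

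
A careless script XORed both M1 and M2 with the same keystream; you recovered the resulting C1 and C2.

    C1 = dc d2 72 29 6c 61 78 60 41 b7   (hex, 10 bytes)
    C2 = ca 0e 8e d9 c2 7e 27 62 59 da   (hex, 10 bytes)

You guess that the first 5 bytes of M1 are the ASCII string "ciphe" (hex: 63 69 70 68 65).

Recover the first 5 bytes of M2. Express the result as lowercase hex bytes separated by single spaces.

First, C1 ⊕ C2 = (M1 ⊕ K) ⊕ (M2 ⊕ K) = M1 ⊕ M2, so the key drops out. Then M2 = (M1 ⊕ M2) ⊕ M1 over the first 5 bytes.
byte 0: (dc ⊕ ca) ⊕ 63 = 16 ⊕ 63 = 75
byte 1: (d2 ⊕ 0e) ⊕ 69 = dc ⊕ 69 = b5
byte 2: (72 ⊕ 8e) ⊕ 70 = fc ⊕ 70 = 8c
byte 3: (29 ⊕ d9) ⊕ 68 = f0 ⊕ 68 = 98
byte 4: (6c ⊕ c2) ⊕ 65 = ae ⊕ 65 = cb

75 b5 8c 98 cb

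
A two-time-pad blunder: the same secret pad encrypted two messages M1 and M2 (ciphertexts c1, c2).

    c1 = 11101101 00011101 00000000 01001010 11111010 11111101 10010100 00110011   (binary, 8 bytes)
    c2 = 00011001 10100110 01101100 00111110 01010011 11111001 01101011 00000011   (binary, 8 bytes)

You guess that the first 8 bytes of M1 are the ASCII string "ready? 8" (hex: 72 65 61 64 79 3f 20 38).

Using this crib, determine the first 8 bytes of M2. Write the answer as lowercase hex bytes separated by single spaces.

First, c1 ⊕ c2 = (M1 ⊕ K) ⊕ (M2 ⊕ K) = M1 ⊕ M2, so the key drops out. Then M2 = (M1 ⊕ M2) ⊕ M1 over the first 8 bytes.
byte 0: (ed ⊕ 19) ⊕ 72 = f4 ⊕ 72 = 86
byte 1: (1d ⊕ a6) ⊕ 65 = bb ⊕ 65 = de
byte 2: (00 ⊕ 6c) ⊕ 61 = 6c ⊕ 61 = 0d
byte 3: (4a ⊕ 3e) ⊕ 64 = 74 ⊕ 64 = 10
byte 4: (fa ⊕ 53) ⊕ 79 = a9 ⊕ 79 = d0
byte 5: (fd ⊕ f9) ⊕ 3f = 04 ⊕ 3f = 3b
byte 6: (94 ⊕ 6b) ⊕ 20 = ff ⊕ 20 = df
byte 7: (33 ⊕ 03) ⊕ 38 = 30 ⊕ 38 = 08

86 de 0d 10 d0 3b df 08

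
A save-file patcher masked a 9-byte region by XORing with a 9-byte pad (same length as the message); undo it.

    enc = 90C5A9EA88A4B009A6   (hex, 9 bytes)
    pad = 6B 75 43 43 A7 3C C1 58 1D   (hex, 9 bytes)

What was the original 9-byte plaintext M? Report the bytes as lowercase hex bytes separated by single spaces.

fb b0 ea a9 2f 98 71 51 bb

XOR is its own inverse, so applying the key byte-wise gives the result directly.
90 XOR 6b = fb
c5 XOR 75 = b0
a9 XOR 43 = ea
ea XOR 43 = a9
88 XOR a7 = 2f
a4 XOR 3c = 98
b0 XOR c1 = 71
09 XOR 58 = 51
a6 XOR 1d = bb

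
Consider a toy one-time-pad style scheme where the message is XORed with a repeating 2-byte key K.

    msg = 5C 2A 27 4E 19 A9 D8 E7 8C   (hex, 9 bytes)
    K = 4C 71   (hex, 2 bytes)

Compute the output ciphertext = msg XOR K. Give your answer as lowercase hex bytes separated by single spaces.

10 5b 6b 3f 55 d8 94 96 c0

The 2-byte key repeats, so the effective keystream is 4c 71 4c 71 4c 71 4c 71 4c.
byte 0: 01011100 XOR 01001100 = 00010000
byte 1: 00101010 XOR 01110001 = 01011011
byte 2: 00100111 XOR 01001100 = 01101011
byte 3: 01001110 XOR 01110001 = 00111111
byte 4: 00011001 XOR 01001100 = 01010101
byte 5: 10101001 XOR 01110001 = 11011000
byte 6: 11011000 XOR 01001100 = 10010100
byte 7: 11100111 XOR 01110001 = 10010110
byte 8: 10001100 XOR 01001100 = 11000000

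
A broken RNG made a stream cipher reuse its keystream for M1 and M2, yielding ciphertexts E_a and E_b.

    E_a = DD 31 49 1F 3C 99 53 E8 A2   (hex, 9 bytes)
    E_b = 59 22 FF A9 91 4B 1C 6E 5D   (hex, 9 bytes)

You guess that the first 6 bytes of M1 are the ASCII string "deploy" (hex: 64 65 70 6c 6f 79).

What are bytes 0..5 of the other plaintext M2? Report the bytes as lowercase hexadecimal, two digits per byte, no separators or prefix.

e076c6dac2ab

First, E_a ⊕ E_b = (M1 ⊕ K) ⊕ (M2 ⊕ K) = M1 ⊕ M2, so the key drops out. Then M2 = (M1 ⊕ M2) ⊕ M1 over the first 6 bytes.
byte 0: (dd ⊕ 59) ⊕ 64 = 84 ⊕ 64 = e0
byte 1: (31 ⊕ 22) ⊕ 65 = 13 ⊕ 65 = 76
byte 2: (49 ⊕ ff) ⊕ 70 = b6 ⊕ 70 = c6
byte 3: (1f ⊕ a9) ⊕ 6c = b6 ⊕ 6c = da
byte 4: (3c ⊕ 91) ⊕ 6f = ad ⊕ 6f = c2
byte 5: (99 ⊕ 4b) ⊕ 79 = d2 ⊕ 79 = ab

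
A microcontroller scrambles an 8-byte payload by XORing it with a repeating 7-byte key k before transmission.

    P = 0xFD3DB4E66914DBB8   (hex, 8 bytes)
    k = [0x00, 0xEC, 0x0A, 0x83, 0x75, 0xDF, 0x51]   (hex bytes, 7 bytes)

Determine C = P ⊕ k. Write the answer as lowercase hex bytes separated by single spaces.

The 7-byte key repeats, so the effective keystream is 00 ec 0a 83 75 df 51 00.
byte 0: fd ⊕ 00 = fd
byte 1: 3d ⊕ ec = d1
byte 2: b4 ⊕ 0a = be
byte 3: e6 ⊕ 83 = 65
byte 4: 69 ⊕ 75 = 1c
byte 5: 14 ⊕ df = cb
byte 6: db ⊕ 51 = 8a
byte 7: b8 ⊕ 00 = b8

fd d1 be 65 1c cb 8a b8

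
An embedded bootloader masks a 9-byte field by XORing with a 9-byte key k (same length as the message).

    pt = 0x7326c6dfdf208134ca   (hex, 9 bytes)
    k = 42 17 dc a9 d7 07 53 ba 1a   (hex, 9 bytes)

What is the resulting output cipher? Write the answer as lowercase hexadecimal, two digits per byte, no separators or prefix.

XOR is its own inverse, so applying the key byte-wise gives the result directly.
byte 0: 01110011 xor 01000010 = 00110001
byte 1: 00100110 xor 00010111 = 00110001
byte 2: 11000110 xor 11011100 = 00011010
byte 3: 11011111 xor 10101001 = 01110110
byte 4: 11011111 xor 11010111 = 00001000
byte 5: 00100000 xor 00000111 = 00100111
byte 6: 10000001 xor 01010011 = 11010010
byte 7: 00110100 xor 10111010 = 10001110
byte 8: 11001010 xor 00011010 = 11010000

31311a760827d28ed0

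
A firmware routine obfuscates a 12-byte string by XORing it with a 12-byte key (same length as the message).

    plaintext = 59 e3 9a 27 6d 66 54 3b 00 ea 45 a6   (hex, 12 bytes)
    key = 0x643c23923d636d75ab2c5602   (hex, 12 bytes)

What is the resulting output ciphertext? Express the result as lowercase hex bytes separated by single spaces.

 89 XOR 100 =  61
227 XOR  60 = 223
154 XOR  35 = 185
 39 XOR 146 = 181
109 XOR  61 =  80
102 XOR  99 =   5
 84 XOR 109 =  57
 59 XOR 117 =  78
  0 XOR 171 = 171
234 XOR  44 = 198
 69 XOR  86 =  19
166 XOR   2 = 164

3d df b9 b5 50 05 39 4e ab c6 13 a4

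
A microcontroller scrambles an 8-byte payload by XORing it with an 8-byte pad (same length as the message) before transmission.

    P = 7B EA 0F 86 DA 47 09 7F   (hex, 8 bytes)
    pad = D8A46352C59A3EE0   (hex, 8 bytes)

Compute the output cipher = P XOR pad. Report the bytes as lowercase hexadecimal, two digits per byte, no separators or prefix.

123 xor 216 = 163
234 xor 164 =  78
 15 xor  99 = 108
134 xor  82 = 212
218 xor 197 =  31
 71 xor 154 = 221
  9 xor  62 =  55
127 xor 224 = 159

a34e6cd41fdd379f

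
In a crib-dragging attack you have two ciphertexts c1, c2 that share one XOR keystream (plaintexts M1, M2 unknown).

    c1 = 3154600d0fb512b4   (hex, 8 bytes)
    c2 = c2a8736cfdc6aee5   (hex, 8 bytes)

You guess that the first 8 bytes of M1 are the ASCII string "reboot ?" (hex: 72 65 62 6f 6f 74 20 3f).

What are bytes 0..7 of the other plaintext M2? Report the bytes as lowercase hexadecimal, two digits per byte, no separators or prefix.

First, c1 ⊕ c2 = (M1 ⊕ K) ⊕ (M2 ⊕ K) = M1 ⊕ M2, so the key drops out. Then M2 = (M1 ⊕ M2) ⊕ M1 over the first 8 bytes.
byte 0: (31 XOR c2) XOR 72 = f3 XOR 72 = 81
byte 1: (54 XOR a8) XOR 65 = fc XOR 65 = 99
byte 2: (60 XOR 73) XOR 62 = 13 XOR 62 = 71
byte 3: (0d XOR 6c) XOR 6f = 61 XOR 6f = 0e
byte 4: (0f XOR fd) XOR 6f = f2 XOR 6f = 9d
byte 5: (b5 XOR c6) XOR 74 = 73 XOR 74 = 07
byte 6: (12 XOR ae) XOR 20 = bc XOR 20 = 9c
byte 7: (b4 XOR e5) XOR 3f = 51 XOR 3f = 6e

8199710e9d079c6e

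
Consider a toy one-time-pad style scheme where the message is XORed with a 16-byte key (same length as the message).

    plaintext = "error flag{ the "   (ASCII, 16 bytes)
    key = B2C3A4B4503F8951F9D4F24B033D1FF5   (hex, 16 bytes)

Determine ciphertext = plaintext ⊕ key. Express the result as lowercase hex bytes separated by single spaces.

XOR is its own inverse, so applying the key byte-wise gives the result directly.
byte 0: 65 xor b2 = d7
byte 1: 72 xor c3 = b1
byte 2: 72 xor a4 = d6
byte 3: 6f xor b4 = db
byte 4: 72 xor 50 = 22
byte 5: 20 xor 3f = 1f
byte 6: 66 xor 89 = ef
byte 7: 6c xor 51 = 3d
byte 8: 61 xor f9 = 98
byte 9: 67 xor d4 = b3
byte 10: 7b xor f2 = 89
byte 11: 20 xor 4b = 6b
byte 12: 74 xor 03 = 77
byte 13: 68 xor 3d = 55
byte 14: 65 xor 1f = 7a
byte 15: 20 xor f5 = d5

d7 b1 d6 db 22 1f ef 3d 98 b3 89 6b 77 55 7a d5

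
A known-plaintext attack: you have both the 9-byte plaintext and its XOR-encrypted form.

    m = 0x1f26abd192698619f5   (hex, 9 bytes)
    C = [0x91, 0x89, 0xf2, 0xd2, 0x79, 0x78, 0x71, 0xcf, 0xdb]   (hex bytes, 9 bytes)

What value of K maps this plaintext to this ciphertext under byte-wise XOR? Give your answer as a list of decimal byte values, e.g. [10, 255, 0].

[142, 175, 89, 3, 235, 17, 247, 214, 46]

Since C = m ⊕ K, XORing both sides with m gives K = m ⊕ C.
 31 ^ 145 = 142
 38 ^ 137 = 175
171 ^ 242 =  89
209 ^ 210 =   3
146 ^ 121 = 235
105 ^ 120 =  17
134 ^ 113 = 247
 25 ^ 207 = 214
245 ^ 219 =  46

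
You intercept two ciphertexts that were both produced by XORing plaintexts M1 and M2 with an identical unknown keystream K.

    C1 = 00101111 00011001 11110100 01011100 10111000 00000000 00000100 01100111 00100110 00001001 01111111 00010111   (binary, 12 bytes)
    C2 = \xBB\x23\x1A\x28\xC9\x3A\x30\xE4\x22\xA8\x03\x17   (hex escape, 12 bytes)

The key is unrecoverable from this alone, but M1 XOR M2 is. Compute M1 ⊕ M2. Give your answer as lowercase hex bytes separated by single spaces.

94 3a ee 74 71 3a 34 83 04 a1 7c 00

C1 ⊕ C2 = (M1 ⊕ K) ⊕ (M2 ⊕ K) = M1 ⊕ M2 — the shared key cancels under XOR.
2f xor bb = 94
19 xor 23 = 3a
f4 xor 1a = ee
5c xor 28 = 74
b8 xor c9 = 71
00 xor 3a = 3a
04 xor 30 = 34
67 xor e4 = 83
26 xor 22 = 04
09 xor a8 = a1
7f xor 03 = 7c
17 xor 17 = 00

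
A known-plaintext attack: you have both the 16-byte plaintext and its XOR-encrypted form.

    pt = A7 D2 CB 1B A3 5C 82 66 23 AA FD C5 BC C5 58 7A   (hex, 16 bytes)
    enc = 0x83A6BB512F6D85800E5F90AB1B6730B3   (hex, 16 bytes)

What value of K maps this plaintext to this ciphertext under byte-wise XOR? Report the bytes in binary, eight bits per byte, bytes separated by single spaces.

Since enc = pt ⊕ K, XORing both sides with pt gives K = pt ⊕ enc.
167 XOR 131 =  36
210 XOR 166 = 116
203 XOR 187 = 112
 27 XOR  81 =  74
163 XOR  47 = 140
 92 XOR 109 =  49
130 XOR 133 =   7
102 XOR 128 = 230
 35 XOR  14 =  45
170 XOR  95 = 245
253 XOR 144 = 109
197 XOR 171 = 110
188 XOR  27 = 167
197 XOR 103 = 162
 88 XOR  48 = 104
122 XOR 179 = 201

00100100 01110100 01110000 01001010 10001100 00110001 00000111 11100110 00101101 11110101 01101101 01101110 10100111 10100010 01101000 11001001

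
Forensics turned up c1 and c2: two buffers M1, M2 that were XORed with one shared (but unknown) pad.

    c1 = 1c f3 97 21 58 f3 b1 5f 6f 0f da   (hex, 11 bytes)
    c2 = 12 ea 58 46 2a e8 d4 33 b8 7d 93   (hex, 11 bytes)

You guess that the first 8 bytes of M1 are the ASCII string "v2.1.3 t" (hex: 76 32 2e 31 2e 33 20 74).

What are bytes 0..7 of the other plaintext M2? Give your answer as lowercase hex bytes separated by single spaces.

First, c1 ⊕ c2 = (M1 ⊕ K) ⊕ (M2 ⊕ K) = M1 ⊕ M2, so the key drops out. Then M2 = (M1 ⊕ M2) ⊕ M1 over the first 8 bytes.
byte 0: (1c xor 12) xor 76 = 0e xor 76 = 78
byte 1: (f3 xor ea) xor 32 = 19 xor 32 = 2b
byte 2: (97 xor 58) xor 2e = cf xor 2e = e1
byte 3: (21 xor 46) xor 31 = 67 xor 31 = 56
byte 4: (58 xor 2a) xor 2e = 72 xor 2e = 5c
byte 5: (f3 xor e8) xor 33 = 1b xor 33 = 28
byte 6: (b1 xor d4) xor 20 = 65 xor 20 = 45
byte 7: (5f xor 33) xor 74 = 6c xor 74 = 18

78 2b e1 56 5c 28 45 18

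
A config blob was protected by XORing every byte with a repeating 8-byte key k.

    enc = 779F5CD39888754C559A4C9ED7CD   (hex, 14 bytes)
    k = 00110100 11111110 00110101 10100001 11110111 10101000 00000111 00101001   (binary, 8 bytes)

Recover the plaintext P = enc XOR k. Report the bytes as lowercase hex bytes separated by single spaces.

The 8-byte key repeats, so the effective keystream is 34 fe 35 a1 f7 a8 07 29 34 fe 35 a1 f7 a8.
byte 0: 77 ⊕ 34 = 43
byte 1: 9f ⊕ fe = 61
byte 2: 5c ⊕ 35 = 69
byte 3: d3 ⊕ a1 = 72
byte 4: 98 ⊕ f7 = 6f
byte 5: 88 ⊕ a8 = 20
byte 6: 75 ⊕ 07 = 72
byte 7: 4c ⊕ 29 = 65
byte 8: 55 ⊕ 34 = 61
byte 9: 9a ⊕ fe = 64
byte 10: 4c ⊕ 35 = 79
byte 11: 9e ⊕ a1 = 3f
byte 12: d7 ⊕ f7 = 20
byte 13: cd ⊕ a8 = 65

43 61 69 72 6f 20 72 65 61 64 79 3f 20 65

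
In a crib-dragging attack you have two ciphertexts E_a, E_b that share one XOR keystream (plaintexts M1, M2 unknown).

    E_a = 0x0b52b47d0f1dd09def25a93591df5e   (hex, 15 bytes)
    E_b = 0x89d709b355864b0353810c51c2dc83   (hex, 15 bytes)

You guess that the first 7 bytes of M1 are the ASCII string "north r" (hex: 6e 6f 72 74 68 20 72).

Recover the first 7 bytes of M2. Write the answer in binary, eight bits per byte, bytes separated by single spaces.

First, E_a ⊕ E_b = (M1 ⊕ K) ⊕ (M2 ⊕ K) = M1 ⊕ M2, so the key drops out. Then M2 = (M1 ⊕ M2) ⊕ M1 over the first 7 bytes.
byte 0: (0b ⊕ 89) ⊕ 6e = 82 ⊕ 6e = ec
byte 1: (52 ⊕ d7) ⊕ 6f = 85 ⊕ 6f = ea
byte 2: (b4 ⊕ 09) ⊕ 72 = bd ⊕ 72 = cf
byte 3: (7d ⊕ b3) ⊕ 74 = ce ⊕ 74 = ba
byte 4: (0f ⊕ 55) ⊕ 68 = 5a ⊕ 68 = 32
byte 5: (1d ⊕ 86) ⊕ 20 = 9b ⊕ 20 = bb
byte 6: (d0 ⊕ 4b) ⊕ 72 = 9b ⊕ 72 = e9

11101100 11101010 11001111 10111010 00110010 10111011 11101001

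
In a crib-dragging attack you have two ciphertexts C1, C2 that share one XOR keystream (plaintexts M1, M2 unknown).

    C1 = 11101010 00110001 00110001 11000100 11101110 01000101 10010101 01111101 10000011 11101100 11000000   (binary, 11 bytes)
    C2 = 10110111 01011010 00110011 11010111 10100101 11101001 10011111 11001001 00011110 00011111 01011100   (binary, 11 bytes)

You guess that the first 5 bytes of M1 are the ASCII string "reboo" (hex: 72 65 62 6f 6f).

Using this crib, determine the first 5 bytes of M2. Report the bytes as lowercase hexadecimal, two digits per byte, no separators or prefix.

First, C1 ⊕ C2 = (M1 ⊕ K) ⊕ (M2 ⊕ K) = M1 ⊕ M2, so the key drops out. Then M2 = (M1 ⊕ M2) ⊕ M1 over the first 5 bytes.
byte 0: (ea ^ b7) ^ 72 = 5d ^ 72 = 2f
byte 1: (31 ^ 5a) ^ 65 = 6b ^ 65 = 0e
byte 2: (31 ^ 33) ^ 62 = 02 ^ 62 = 60
byte 3: (c4 ^ d7) ^ 6f = 13 ^ 6f = 7c
byte 4: (ee ^ a5) ^ 6f = 4b ^ 6f = 24

2f0e607c24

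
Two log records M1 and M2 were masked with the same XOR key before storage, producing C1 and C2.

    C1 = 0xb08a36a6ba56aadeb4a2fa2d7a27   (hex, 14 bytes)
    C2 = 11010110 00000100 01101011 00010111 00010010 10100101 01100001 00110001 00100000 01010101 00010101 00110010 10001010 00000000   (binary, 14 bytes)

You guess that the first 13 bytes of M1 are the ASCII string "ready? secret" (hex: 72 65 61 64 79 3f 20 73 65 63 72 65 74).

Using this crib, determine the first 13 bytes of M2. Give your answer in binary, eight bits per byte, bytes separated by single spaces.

00010100 11101011 00111100 11010101 11010001 11001100 11101011 10011100 11110001 10010100 10011101 01111010 10000100

First, C1 ⊕ C2 = (M1 ⊕ K) ⊕ (M2 ⊕ K) = M1 ⊕ M2, so the key drops out. Then M2 = (M1 ⊕ M2) ⊕ M1 over the first 13 bytes.
byte 0: (b0 XOR d6) XOR 72 = 66 XOR 72 = 14
byte 1: (8a XOR 04) XOR 65 = 8e XOR 65 = eb
byte 2: (36 XOR 6b) XOR 61 = 5d XOR 61 = 3c
byte 3: (a6 XOR 17) XOR 64 = b1 XOR 64 = d5
byte 4: (ba XOR 12) XOR 79 = a8 XOR 79 = d1
byte 5: (56 XOR a5) XOR 3f = f3 XOR 3f = cc
byte 6: (aa XOR 61) XOR 20 = cb XOR 20 = eb
byte 7: (de XOR 31) XOR 73 = ef XOR 73 = 9c
byte 8: (b4 XOR 20) XOR 65 = 94 XOR 65 = f1
byte 9: (a2 XOR 55) XOR 63 = f7 XOR 63 = 94
byte 10: (fa XOR 15) XOR 72 = ef XOR 72 = 9d
byte 11: (2d XOR 32) XOR 65 = 1f XOR 65 = 7a
byte 12: (7a XOR 8a) XOR 74 = f0 XOR 74 = 84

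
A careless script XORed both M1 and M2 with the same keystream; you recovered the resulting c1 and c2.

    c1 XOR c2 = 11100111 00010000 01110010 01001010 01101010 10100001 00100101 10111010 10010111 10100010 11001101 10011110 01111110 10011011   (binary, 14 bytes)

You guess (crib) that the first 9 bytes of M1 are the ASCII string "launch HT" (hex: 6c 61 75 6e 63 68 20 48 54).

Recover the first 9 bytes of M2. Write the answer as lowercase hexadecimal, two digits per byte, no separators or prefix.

Since c1 ⊕ c2 = M1 ⊕ M2, XORing with the guessed M1 bytes yields the corresponding M2 bytes: M2 = (c1 ⊕ c2) ⊕ M1.
byte 0: e7 xor 6c = 8b
byte 1: 10 xor 61 = 71
byte 2: 72 xor 75 = 07
byte 3: 4a xor 6e = 24
byte 4: 6a xor 63 = 09
byte 5: a1 xor 68 = c9
byte 6: 25 xor 20 = 05
byte 7: ba xor 48 = f2
byte 8: 97 xor 54 = c3

8b71072409c905f2c3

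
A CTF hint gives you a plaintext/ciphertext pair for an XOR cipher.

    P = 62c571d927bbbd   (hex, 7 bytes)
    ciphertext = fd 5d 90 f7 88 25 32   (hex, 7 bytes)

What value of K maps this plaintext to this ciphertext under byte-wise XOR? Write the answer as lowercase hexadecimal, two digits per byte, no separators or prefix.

Since ciphertext = P ⊕ K, XORing both sides with P gives K = P ⊕ ciphertext.
62 ⊕ fd = 9f
c5 ⊕ 5d = 98
71 ⊕ 90 = e1
d9 ⊕ f7 = 2e
27 ⊕ 88 = af
bb ⊕ 25 = 9e
bd ⊕ 32 = 8f

9f98e12eaf9e8f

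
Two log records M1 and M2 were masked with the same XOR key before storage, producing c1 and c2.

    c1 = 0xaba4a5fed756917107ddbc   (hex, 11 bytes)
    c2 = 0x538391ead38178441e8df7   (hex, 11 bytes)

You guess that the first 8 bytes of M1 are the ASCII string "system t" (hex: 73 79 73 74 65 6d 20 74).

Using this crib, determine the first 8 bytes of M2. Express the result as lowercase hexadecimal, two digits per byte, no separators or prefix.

First, c1 ⊕ c2 = (M1 ⊕ K) ⊕ (M2 ⊕ K) = M1 ⊕ M2, so the key drops out. Then M2 = (M1 ⊕ M2) ⊕ M1 over the first 8 bytes.
byte 0: (ab ⊕ 53) ⊕ 73 = f8 ⊕ 73 = 8b
byte 1: (a4 ⊕ 83) ⊕ 79 = 27 ⊕ 79 = 5e
byte 2: (a5 ⊕ 91) ⊕ 73 = 34 ⊕ 73 = 47
byte 3: (fe ⊕ ea) ⊕ 74 = 14 ⊕ 74 = 60
byte 4: (d7 ⊕ d3) ⊕ 65 = 04 ⊕ 65 = 61
byte 5: (56 ⊕ 81) ⊕ 6d = d7 ⊕ 6d = ba
byte 6: (91 ⊕ 78) ⊕ 20 = e9 ⊕ 20 = c9
byte 7: (71 ⊕ 44) ⊕ 74 = 35 ⊕ 74 = 41

8b5e476061bac941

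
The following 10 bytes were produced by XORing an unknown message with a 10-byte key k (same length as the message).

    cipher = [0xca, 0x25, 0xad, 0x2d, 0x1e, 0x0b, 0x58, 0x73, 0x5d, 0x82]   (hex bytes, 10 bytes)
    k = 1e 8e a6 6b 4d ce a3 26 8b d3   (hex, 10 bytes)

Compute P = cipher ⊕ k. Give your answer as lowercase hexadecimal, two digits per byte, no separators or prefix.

d4ab0b4653c5fb55d651

202 xor  30 = 212
 37 xor 142 = 171
173 xor 166 =  11
 45 xor 107 =  70
 30 xor  77 =  83
 11 xor 206 = 197
 88 xor 163 = 251
115 xor  38 =  85
 93 xor 139 = 214
130 xor 211 =  81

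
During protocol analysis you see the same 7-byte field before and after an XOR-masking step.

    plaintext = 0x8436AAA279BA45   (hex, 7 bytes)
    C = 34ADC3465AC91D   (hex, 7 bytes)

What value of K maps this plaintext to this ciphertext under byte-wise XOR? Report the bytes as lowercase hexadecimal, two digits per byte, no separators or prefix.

Since C = plaintext ⊕ K, XORing both sides with plaintext gives K = plaintext ⊕ C.
byte 0: 84 xor 34 = b0
byte 1: 36 xor ad = 9b
byte 2: aa xor c3 = 69
byte 3: a2 xor 46 = e4
byte 4: 79 xor 5a = 23
byte 5: ba xor c9 = 73
byte 6: 45 xor 1d = 58

b09b69e4237358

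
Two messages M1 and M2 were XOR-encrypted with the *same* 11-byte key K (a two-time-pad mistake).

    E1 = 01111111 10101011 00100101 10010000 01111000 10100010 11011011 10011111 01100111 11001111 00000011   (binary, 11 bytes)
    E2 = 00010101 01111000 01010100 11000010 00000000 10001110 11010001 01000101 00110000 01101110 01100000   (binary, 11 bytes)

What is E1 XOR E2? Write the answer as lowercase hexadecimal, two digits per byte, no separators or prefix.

E1 ⊕ E2 = (M1 ⊕ K) ⊕ (M2 ⊕ K) = M1 ⊕ M2 — the shared key cancels under XOR.
127 ⊕  21 = 106
171 ⊕ 120 = 211
 37 ⊕  84 = 113
144 ⊕ 194 =  82
120 ⊕   0 = 120
162 ⊕ 142 =  44
219 ⊕ 209 =  10
159 ⊕  69 = 218
103 ⊕  48 =  87
207 ⊕ 110 = 161
  3 ⊕  96 =  99

6ad37152782c0ada57a163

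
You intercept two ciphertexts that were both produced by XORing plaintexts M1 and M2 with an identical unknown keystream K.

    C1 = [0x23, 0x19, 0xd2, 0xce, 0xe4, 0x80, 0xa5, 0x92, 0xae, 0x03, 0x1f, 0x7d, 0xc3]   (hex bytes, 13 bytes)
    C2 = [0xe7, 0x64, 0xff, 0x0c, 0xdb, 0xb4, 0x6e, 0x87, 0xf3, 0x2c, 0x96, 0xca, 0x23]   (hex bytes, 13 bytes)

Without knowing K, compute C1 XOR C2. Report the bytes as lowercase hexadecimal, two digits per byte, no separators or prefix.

c47d2dc23f34cb155d2f89b7e0

C1 ⊕ C2 = (M1 ⊕ K) ⊕ (M2 ⊕ K) = M1 ⊕ M2 — the shared key cancels under XOR.
23 ^ e7 = c4
19 ^ 64 = 7d
d2 ^ ff = 2d
ce ^ 0c = c2
e4 ^ db = 3f
80 ^ b4 = 34
a5 ^ 6e = cb
92 ^ 87 = 15
ae ^ f3 = 5d
03 ^ 2c = 2f
1f ^ 96 = 89
7d ^ ca = b7
c3 ^ 23 = e0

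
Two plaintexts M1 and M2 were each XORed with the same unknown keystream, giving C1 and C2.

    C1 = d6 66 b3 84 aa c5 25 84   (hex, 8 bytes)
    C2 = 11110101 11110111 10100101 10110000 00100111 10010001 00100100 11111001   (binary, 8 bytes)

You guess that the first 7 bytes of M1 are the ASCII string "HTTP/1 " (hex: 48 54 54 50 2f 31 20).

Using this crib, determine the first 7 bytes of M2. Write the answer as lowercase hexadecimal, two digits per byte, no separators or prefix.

First, C1 ⊕ C2 = (M1 ⊕ K) ⊕ (M2 ⊕ K) = M1 ⊕ M2, so the key drops out. Then M2 = (M1 ⊕ M2) ⊕ M1 over the first 7 bytes.
byte 0: (d6 xor f5) xor 48 = 23 xor 48 = 6b
byte 1: (66 xor f7) xor 54 = 91 xor 54 = c5
byte 2: (b3 xor a5) xor 54 = 16 xor 54 = 42
byte 3: (84 xor b0) xor 50 = 34 xor 50 = 64
byte 4: (aa xor 27) xor 2f = 8d xor 2f = a2
byte 5: (c5 xor 91) xor 31 = 54 xor 31 = 65
byte 6: (25 xor 24) xor 20 = 01 xor 20 = 21

6bc54264a26521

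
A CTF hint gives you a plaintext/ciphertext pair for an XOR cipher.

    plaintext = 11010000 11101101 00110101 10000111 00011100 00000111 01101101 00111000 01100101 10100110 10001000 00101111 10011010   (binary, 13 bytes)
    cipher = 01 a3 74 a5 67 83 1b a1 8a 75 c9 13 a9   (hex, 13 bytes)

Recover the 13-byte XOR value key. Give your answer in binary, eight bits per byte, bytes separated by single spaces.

Since cipher = plaintext ⊕ key, XORing both sides with plaintext gives key = plaintext ⊕ cipher.
d0 XOR 01 = d1
ed XOR a3 = 4e
35 XOR 74 = 41
87 XOR a5 = 22
1c XOR 67 = 7b
07 XOR 83 = 84
6d XOR 1b = 76
38 XOR a1 = 99
65 XOR 8a = ef
a6 XOR 75 = d3
88 XOR c9 = 41
2f XOR 13 = 3c
9a XOR a9 = 33

11010001 01001110 01000001 00100010 01111011 10000100 01110110 10011001 11101111 11010011 01000001 00111100 00110011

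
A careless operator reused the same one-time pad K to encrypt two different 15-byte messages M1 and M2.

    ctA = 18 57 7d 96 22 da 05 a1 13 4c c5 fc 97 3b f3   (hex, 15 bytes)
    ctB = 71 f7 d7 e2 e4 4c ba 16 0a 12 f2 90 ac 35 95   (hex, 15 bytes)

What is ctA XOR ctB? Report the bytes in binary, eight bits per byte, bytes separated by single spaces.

ctA ⊕ ctB = (M1 ⊕ K) ⊕ (M2 ⊕ K) = M1 ⊕ M2 — the shared key cancels under XOR.
 24 ^ 113 = 105
 87 ^ 247 = 160
125 ^ 215 = 170
150 ^ 226 = 116
 34 ^ 228 = 198
218 ^  76 = 150
  5 ^ 186 = 191
161 ^  22 = 183
 19 ^  10 =  25
 76 ^  18 =  94
197 ^ 242 =  55
252 ^ 144 = 108
151 ^ 172 =  59
 59 ^  53 =  14
243 ^ 149 = 102

01101001 10100000 10101010 01110100 11000110 10010110 10111111 10110111 00011001 01011110 00110111 01101100 00111011 00001110 01100110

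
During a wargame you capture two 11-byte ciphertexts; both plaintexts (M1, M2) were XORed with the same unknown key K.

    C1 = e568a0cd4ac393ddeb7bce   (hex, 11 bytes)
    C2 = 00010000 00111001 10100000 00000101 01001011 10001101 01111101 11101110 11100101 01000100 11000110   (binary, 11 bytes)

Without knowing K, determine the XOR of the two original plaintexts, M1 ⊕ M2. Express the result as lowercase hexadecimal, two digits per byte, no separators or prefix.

f55100c8014eee330e3f08

C1 ⊕ C2 = (M1 ⊕ K) ⊕ (M2 ⊕ K) = M1 ⊕ M2 — the shared key cancels under XOR.
11100101 XOR 00010000 = 11110101
01101000 XOR 00111001 = 01010001
10100000 XOR 10100000 = 00000000
11001101 XOR 00000101 = 11001000
01001010 XOR 01001011 = 00000001
11000011 XOR 10001101 = 01001110
10010011 XOR 01111101 = 11101110
11011101 XOR 11101110 = 00110011
11101011 XOR 11100101 = 00001110
01111011 XOR 01000100 = 00111111
11001110 XOR 11000110 = 00001000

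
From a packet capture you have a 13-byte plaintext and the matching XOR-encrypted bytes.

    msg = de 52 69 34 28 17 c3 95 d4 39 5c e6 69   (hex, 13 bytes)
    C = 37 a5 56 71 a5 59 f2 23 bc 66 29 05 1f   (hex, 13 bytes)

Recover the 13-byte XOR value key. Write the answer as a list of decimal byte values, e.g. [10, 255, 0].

Since C = msg ⊕ key, XORing both sides with msg gives key = msg ⊕ C.
byte 0: 11011110 ⊕ 00110111 = 11101001
byte 1: 01010010 ⊕ 10100101 = 11110111
byte 2: 01101001 ⊕ 01010110 = 00111111
byte 3: 00110100 ⊕ 01110001 = 01000101
byte 4: 00101000 ⊕ 10100101 = 10001101
byte 5: 00010111 ⊕ 01011001 = 01001110
byte 6: 11000011 ⊕ 11110010 = 00110001
byte 7: 10010101 ⊕ 00100011 = 10110110
byte 8: 11010100 ⊕ 10111100 = 01101000
byte 9: 00111001 ⊕ 01100110 = 01011111
byte 10: 01011100 ⊕ 00101001 = 01110101
byte 11: 11100110 ⊕ 00000101 = 11100011
byte 12: 01101001 ⊕ 00011111 = 01110110

[233, 247, 63, 69, 141, 78, 49, 182, 104, 95, 117, 227, 118]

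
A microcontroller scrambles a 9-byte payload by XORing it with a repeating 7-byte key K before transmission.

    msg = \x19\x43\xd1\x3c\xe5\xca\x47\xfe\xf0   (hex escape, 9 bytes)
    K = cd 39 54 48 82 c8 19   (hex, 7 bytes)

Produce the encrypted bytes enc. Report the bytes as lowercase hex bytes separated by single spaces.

The 7-byte key repeats, so the effective keystream is cd 39 54 48 82 c8 19 cd 39.
byte 0: 19 ⊕ cd = d4
byte 1: 43 ⊕ 39 = 7a
byte 2: d1 ⊕ 54 = 85
byte 3: 3c ⊕ 48 = 74
byte 4: e5 ⊕ 82 = 67
byte 5: ca ⊕ c8 = 02
byte 6: 47 ⊕ 19 = 5e
byte 7: fe ⊕ cd = 33
byte 8: f0 ⊕ 39 = c9

d4 7a 85 74 67 02 5e 33 c9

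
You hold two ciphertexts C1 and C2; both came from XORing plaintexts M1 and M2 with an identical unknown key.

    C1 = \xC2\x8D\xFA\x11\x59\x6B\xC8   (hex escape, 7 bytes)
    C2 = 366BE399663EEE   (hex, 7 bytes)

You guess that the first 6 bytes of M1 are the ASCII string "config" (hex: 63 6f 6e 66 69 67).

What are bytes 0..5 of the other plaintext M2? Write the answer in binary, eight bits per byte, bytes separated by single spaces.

First, C1 ⊕ C2 = (M1 ⊕ K) ⊕ (M2 ⊕ K) = M1 ⊕ M2, so the key drops out. Then M2 = (M1 ⊕ M2) ⊕ M1 over the first 6 bytes.
byte 0: (c2 xor 36) xor 63 = f4 xor 63 = 97
byte 1: (8d xor 6b) xor 6f = e6 xor 6f = 89
byte 2: (fa xor e3) xor 6e = 19 xor 6e = 77
byte 3: (11 xor 99) xor 66 = 88 xor 66 = ee
byte 4: (59 xor 66) xor 69 = 3f xor 69 = 56
byte 5: (6b xor 3e) xor 67 = 55 xor 67 = 32

10010111 10001001 01110111 11101110 01010110 00110010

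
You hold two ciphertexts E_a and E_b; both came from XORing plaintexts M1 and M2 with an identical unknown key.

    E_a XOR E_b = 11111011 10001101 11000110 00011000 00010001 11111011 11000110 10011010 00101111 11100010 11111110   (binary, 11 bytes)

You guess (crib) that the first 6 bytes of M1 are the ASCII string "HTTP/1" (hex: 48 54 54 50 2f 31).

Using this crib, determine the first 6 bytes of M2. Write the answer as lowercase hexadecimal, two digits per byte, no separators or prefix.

b3d992483eca

Since E_a ⊕ E_b = M1 ⊕ M2, XORing with the guessed M1 bytes yields the corresponding M2 bytes: M2 = (E_a ⊕ E_b) ⊕ M1.
fb ^ 48 = b3
8d ^ 54 = d9
c6 ^ 54 = 92
18 ^ 50 = 48
11 ^ 2f = 3e
fb ^ 31 = ca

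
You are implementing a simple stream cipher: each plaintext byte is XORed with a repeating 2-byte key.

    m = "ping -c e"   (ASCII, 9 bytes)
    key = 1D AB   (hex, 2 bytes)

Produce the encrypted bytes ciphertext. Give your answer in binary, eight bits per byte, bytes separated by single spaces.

01101101 11000010 01110011 11001100 00111101 10000110 01111110 10001011 01111000

The 2-byte key repeats, so the effective keystream is 1d ab 1d ab 1d ab 1d ab 1d.
byte 0: 70 ^ 1d = 6d
byte 1: 69 ^ ab = c2
byte 2: 6e ^ 1d = 73
byte 3: 67 ^ ab = cc
byte 4: 20 ^ 1d = 3d
byte 5: 2d ^ ab = 86
byte 6: 63 ^ 1d = 7e
byte 7: 20 ^ ab = 8b
byte 8: 65 ^ 1d = 78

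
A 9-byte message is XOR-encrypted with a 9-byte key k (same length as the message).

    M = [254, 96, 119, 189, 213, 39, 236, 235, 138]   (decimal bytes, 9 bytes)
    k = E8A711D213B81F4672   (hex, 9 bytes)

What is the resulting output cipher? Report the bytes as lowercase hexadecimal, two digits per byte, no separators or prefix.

XOR is its own inverse, so applying the key byte-wise gives the result directly.
byte 0: fe ⊕ e8 = 16
byte 1: 60 ⊕ a7 = c7
byte 2: 77 ⊕ 11 = 66
byte 3: bd ⊕ d2 = 6f
byte 4: d5 ⊕ 13 = c6
byte 5: 27 ⊕ b8 = 9f
byte 6: ec ⊕ 1f = f3
byte 7: eb ⊕ 46 = ad
byte 8: 8a ⊕ 72 = f8

16c7666fc69ff3adf8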